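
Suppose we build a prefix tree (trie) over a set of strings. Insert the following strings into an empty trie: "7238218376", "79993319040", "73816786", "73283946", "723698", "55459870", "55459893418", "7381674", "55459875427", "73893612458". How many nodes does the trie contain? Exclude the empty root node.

62

Count nodes per top-level branch (shared prefixes stored once):
  '5'-branch (55459870, 55459875427, 55459893418): 17 nodes
  '7'-branch (723698, 7238218376, 73283946, 7381674, 73816786, 73893612458, 79993319040): 45 nodes
Sum: 62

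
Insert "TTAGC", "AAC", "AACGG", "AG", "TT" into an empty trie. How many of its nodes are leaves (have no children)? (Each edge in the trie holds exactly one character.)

A leaf is a node with no children — equivalently, the end of a word that is not a proper prefix of any other stored word.
Those words: "AACGG", "AG", "TTAGC"
Leaf count: 3

3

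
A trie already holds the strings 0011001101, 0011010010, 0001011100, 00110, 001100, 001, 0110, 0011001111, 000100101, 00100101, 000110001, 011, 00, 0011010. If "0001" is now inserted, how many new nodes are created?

Every character of "0001" already lies on an existing path (it is a prefix of some stored word).
No new nodes are needed: 0.

0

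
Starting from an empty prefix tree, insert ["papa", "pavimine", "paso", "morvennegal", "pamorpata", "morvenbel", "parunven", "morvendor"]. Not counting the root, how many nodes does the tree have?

42

Insert word by word; a character creates a node only if that edge doesn't already exist:
  "papa" → 4 new (p, a, p, a)
  "pavimine" → prefix "pa" already present; 6 new (v, i, m, i, n, e)
  "paso" → prefix "pa" already present; 2 new (s, o)
  "morvennegal" → 11 new (m, o, r, v, e, n, n, e, g, a, l)
  "pamorpata" → prefix "pa" already present; 7 new (m, o, r, p, a, t, a)
  "morvenbel" → prefix "morven" already present; 3 new (b, e, l)
  "parunven" → prefix "pa" already present; 6 new (r, u, n, v, e, n)
  "morvendor" → prefix "morven" already present; 3 new (d, o, r)
Total nodes = 4 + 6 + 2 + 11 + 7 + 3 + 6 + 3 = 42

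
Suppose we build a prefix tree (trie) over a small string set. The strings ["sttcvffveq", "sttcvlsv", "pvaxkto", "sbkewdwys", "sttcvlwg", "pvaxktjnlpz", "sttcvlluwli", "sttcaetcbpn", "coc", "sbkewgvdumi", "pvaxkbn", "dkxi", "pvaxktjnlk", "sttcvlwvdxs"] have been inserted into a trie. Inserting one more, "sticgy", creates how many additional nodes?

4

"st" is already a path in the trie; the remaining "icgy" must be added.
New nodes needed: |"sticgy"| − 2 = 6 − 2 = 4.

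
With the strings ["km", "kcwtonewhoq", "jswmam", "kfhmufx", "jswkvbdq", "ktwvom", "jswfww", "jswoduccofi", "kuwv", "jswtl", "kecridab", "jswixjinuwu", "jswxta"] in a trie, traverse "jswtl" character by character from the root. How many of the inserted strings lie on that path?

1

Check each prefix of "jswtl" against the stored set — each match is an end-marker on the path.
Prefixes of the query that are stored words: "jswtl"
Count: 1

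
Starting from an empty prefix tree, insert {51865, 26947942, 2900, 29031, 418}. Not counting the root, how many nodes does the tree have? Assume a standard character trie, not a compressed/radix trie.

21

Trie structure (* marks end of a word):
(root)
├─ 2
│  ├─ 6
│  │  └─ 9
│  │     └─ 4
│  │        └─ 7
│  │           └─ 9
│  │              └─ 4
│  │                 └─ 2 *
│  └─ 9
│     └─ 0
│        ├─ 0 *
│        └─ 3
│           └─ 1 *
├─ 4
│  └─ 1
│     └─ 8 *
└─ 5
   └─ 1
      └─ 8
         └─ 6
            └─ 5 *
Counting every labelled node above: 21.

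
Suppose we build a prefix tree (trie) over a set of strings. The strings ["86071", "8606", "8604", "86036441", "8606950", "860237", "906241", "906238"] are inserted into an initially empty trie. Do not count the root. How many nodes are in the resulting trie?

26

Count nodes per top-level branch (shared prefixes stored once):
  '8'-branch (860237, 86036441, 8604, 8606, 8606950, 86071): 18 nodes
  '9'-branch (906238, 906241): 8 nodes
Sum: 26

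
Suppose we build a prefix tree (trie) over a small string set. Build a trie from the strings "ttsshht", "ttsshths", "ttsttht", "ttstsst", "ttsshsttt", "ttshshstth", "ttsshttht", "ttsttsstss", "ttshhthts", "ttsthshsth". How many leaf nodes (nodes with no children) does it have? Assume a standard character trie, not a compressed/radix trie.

Leaves are exactly the stored words that no other stored word extends.
Those words: "ttshhthts", "ttshshstth", "ttsshht", "ttsshsttt", "ttsshths", "ttsshttht", "ttsthshsth", "ttstsst", "ttsttht", "ttsttsstss"
Leaf count: 10

10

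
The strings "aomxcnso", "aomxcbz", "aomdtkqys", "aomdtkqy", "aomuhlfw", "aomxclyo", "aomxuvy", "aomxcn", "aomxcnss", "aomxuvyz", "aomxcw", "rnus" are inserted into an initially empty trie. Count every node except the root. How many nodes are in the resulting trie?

34

Trie structure (* marks end of a word):
(root)
├─ a
│  └─ o
│     └─ m
│        ├─ d
│        │  └─ t
│        │     └─ k
│        │        └─ q
│        │           └─ y *
│        │              └─ s *
│        ├─ u
│        │  └─ h
│        │     └─ l
│        │        └─ f
│        │           └─ w *
│        └─ x
│           ├─ c
│           │  ├─ b
│           │  │  └─ z *
│           │  ├─ l
│           │  │  └─ y
│           │  │     └─ o *
│           │  ├─ n *
│           │  │  └─ s
│           │  │     ├─ o *
│           │  │     └─ s *
│           │  └─ w *
│           └─ u
│              └─ v
│                 └─ y *
│                    └─ z *
└─ r
   └─ n
      └─ u
         └─ s *
Counting every labelled node above: 34.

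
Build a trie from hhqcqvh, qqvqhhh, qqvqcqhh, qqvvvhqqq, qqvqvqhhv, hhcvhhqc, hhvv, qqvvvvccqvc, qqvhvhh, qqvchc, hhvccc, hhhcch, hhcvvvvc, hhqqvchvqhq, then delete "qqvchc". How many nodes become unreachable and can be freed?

After clearing the end-marker at "qqvchc", prune upward until reaching a node still needed by another word.
The suffix "chc" (3 nodes) is used only by "qqvchc"; the node for "qqv" still has the child "q", so pruning stops there.
Nodes removed: 3

3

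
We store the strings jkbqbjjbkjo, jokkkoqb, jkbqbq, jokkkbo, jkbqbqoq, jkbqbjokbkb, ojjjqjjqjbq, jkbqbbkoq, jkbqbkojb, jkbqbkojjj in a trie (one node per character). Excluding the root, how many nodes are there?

Count nodes per top-level branch (shared prefixes stored once):
  'j'-branch (jkbqbbkoq, jkbqbjjbkjo, jkbqbjokbkb, jkbqbkojb, jkbqbkojjj, jkbqbq, jkbqbqoq, jokkkbo, jokkkoqb): 38 nodes
  'o'-branch (ojjjqjjqjbq): 11 nodes
Sum: 49

49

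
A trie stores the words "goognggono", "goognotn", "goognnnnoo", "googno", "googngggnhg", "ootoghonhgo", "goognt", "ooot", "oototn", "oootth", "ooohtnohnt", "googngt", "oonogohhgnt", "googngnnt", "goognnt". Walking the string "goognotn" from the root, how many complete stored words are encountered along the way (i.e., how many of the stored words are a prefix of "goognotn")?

Walk "goognotn" from the root; an end-of-word marker is hit whenever a stored word is a prefix of "goognotn".
Prefixes of the query that are stored words: "googno", "goognotn"
Count: 2

2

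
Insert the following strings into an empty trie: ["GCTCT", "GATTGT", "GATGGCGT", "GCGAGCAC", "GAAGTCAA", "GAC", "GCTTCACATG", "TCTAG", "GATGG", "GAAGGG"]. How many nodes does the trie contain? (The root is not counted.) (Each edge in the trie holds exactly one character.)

42

Count nodes per top-level branch (shared prefixes stored once):
  'G'-branch (GAAGGG, GAAGTCAA, GAC, GATGG, GATGGCGT, GATTGT, GCGAGCAC, GCTCT, GCTTCACATG): 37 nodes
  'T'-branch (TCTAG): 5 nodes
Sum: 42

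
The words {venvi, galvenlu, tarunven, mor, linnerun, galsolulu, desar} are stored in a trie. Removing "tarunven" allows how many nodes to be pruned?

8

After clearing the end-marker at "tarunven", prune upward until reaching a node still needed by another word.
No other word shares any prefix with "tarunven", so all 8 of its nodes go.
Nodes removed: 8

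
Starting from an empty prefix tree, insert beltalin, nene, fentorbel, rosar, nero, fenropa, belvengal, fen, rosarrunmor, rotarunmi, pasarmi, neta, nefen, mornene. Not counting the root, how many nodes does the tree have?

For each word, the new-node count is its length minus the longest prefix already in the trie:
  "beltalin" → 8 new (b, e, l, t, a, l, i, n)
  "nene" → 4 new (n, e, n, e)
  "fentorbel" → 9 new (f, e, n, t, o, r, b, e, l)
  "rosar" → 5 new (r, o, s, a, r)
  "nero" → prefix "ne" already present; 2 new (r, o)
  "fenropa" → prefix "fen" already present; 4 new (r, o, p, a)
  "belvengal" → prefix "bel" already present; 6 new (v, e, n, g, a, l)
  "fen" → prefix "fen" already present; 0 new (none)
  "rosarrunmor" → prefix "rosar" already present; 6 new (r, u, n, m, o, r)
  "rotarunmi" → prefix "ro" already present; 7 new (t, a, r, u, n, m, i)
  "pasarmi" → 7 new (p, a, s, a, r, m, i)
  "neta" → prefix "ne" already present; 2 new (t, a)
  "nefen" → prefix "ne" already present; 3 new (f, e, n)
  "mornene" → 7 new (m, o, r, n, e, n, e)
Total nodes = 8 + 4 + 9 + 5 + 2 + 4 + 6 + 0 + 6 + 7 + 7 + 2 + 3 + 7 = 70

70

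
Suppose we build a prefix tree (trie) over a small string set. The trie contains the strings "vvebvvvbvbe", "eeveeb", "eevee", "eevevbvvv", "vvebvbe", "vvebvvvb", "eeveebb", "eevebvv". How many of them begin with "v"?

Filter for entries beginning with "v":
Words under "v": vvebvbe, vvebvvvb, vvebvvvbvbe
Count: 3

3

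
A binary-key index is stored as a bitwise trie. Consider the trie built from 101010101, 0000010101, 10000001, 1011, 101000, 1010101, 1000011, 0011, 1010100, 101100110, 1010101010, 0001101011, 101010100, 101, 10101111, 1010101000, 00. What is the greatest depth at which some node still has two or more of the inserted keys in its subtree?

9

Equivalently: take the maximum, over all pairs, of their longest common prefix length.
e.g. "101010100" and "1010101000" share the prefix "101010100" of length 9; no pair shares a longer one.
Longest shared-prefix length: 9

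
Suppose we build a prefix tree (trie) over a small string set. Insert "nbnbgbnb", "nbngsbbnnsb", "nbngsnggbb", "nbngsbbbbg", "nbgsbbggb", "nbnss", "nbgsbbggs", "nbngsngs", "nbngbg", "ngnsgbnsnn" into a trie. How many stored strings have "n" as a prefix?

10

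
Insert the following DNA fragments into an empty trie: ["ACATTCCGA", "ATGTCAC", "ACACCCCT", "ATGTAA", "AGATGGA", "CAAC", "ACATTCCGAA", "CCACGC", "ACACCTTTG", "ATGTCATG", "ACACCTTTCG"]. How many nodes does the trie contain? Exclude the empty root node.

46

For each word, the new-node count is its length minus the longest prefix already in the trie:
  "ACATTCCGA" → 9 new (A, C, A, T, T, C, C, G, A)
  "ATGTCAC" → prefix "A" already present; 6 new (T, G, T, C, A, C)
  "ACACCCCT" → prefix "ACA" already present; 5 new (C, C, C, C, T)
  "ATGTAA" → prefix "ATGT" already present; 2 new (A, A)
  "AGATGGA" → prefix "A" already present; 6 new (G, A, T, G, G, A)
  "CAAC" → 4 new (C, A, A, C)
  "ACATTCCGAA" → prefix "ACATTCCGA" already present; 1 new (A)
  "CCACGC" → prefix "C" already present; 5 new (C, A, C, G, C)
  "ACACCTTTG" → prefix "ACACC" already present; 4 new (T, T, T, G)
  "ATGTCATG" → prefix "ATGTCA" already present; 2 new (T, G)
  "ACACCTTTCG" → prefix "ACACCTTT" already present; 2 new (C, G)
Total nodes = 9 + 6 + 5 + 2 + 6 + 4 + 1 + 5 + 4 + 2 + 2 = 46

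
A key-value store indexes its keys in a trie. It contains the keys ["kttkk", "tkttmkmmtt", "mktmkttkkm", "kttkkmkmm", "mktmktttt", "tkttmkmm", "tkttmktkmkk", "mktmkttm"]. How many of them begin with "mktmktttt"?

1

Traverse to the node for "mktmktttt", then collect every word in that subtree.
Words under "mktmktttt": mktmktttt
Count: 1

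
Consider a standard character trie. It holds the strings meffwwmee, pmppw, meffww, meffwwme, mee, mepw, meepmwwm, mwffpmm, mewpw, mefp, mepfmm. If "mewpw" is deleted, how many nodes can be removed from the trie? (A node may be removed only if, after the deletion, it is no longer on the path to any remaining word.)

3

After clearing the end-marker at "mewpw", prune upward until reaching a node still needed by another word.
The suffix "wpw" (3 nodes) is used only by "mewpw"; the node for "me" still has the child "f", so pruning stops there.
Nodes removed: 3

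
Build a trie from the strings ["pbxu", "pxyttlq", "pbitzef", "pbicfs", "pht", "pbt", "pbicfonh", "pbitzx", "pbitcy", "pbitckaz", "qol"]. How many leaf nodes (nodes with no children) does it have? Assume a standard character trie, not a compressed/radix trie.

11

Leaves are exactly the stored words that no other stored word extends.
Those words: "pbicfonh", "pbicfs", "pbitckaz", "pbitcy", "pbitzef", "pbitzx", "pbt", "pbxu", "pht", "pxyttlq", "qol"
Leaf count: 11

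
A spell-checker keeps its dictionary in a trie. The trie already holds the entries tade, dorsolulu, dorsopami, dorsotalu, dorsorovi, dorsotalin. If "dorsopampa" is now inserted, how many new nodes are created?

Walking "dorsopampa" from the root, the first 8 characters ("dorsopam") follow existing edges; "p" is the first miss.
So 10 − 8 = 2 new nodes.

2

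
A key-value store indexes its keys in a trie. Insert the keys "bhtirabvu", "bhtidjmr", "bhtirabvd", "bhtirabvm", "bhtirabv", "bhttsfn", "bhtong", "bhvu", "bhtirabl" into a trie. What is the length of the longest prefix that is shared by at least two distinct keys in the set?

Equivalently: take the maximum, over all pairs, of their longest common prefix length.
e.g. "bhtirabv" and "bhtirabvd" share the prefix "bhtirabv" of length 8; no pair shares a longer one.
Longest shared-prefix length: 8

8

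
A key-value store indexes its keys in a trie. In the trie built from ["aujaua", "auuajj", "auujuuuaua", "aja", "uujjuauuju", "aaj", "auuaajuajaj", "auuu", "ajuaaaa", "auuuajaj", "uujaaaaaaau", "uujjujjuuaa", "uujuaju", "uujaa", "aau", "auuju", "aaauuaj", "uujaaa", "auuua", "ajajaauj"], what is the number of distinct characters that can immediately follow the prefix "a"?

The children of the "a" node are the distinct next characters among strings starting with "a".
Characters that immediately follow "a" among the stored strings: {a, j, u}.
That node has 3 child edges.

3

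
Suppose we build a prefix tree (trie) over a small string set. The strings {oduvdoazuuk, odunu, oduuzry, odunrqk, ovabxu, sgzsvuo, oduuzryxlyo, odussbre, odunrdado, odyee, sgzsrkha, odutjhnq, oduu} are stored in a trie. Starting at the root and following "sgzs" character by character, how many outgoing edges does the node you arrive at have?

Walk "sgzs" from the root, arriving at one node.
Distinct next characters after "sgzs": r, v.
That node has 2 child edges.

2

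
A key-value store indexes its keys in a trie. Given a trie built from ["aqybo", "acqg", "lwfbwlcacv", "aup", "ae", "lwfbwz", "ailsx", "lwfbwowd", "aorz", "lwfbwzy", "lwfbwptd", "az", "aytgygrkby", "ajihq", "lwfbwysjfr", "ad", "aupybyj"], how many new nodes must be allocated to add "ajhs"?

2

The longest prefix of "ajhs" already in the trie is "aj" (length 2).
So 4 − 2 = 2 new nodes.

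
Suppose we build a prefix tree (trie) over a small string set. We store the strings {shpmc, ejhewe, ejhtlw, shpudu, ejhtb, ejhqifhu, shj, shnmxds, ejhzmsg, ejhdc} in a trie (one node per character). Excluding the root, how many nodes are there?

35

Count nodes per top-level branch (shared prefixes stored once):
  'e'-branch (ejhdc, ejhewe, ejhqifhu, ejhtb, ejhtlw, ejhzmsg): 21 nodes
  's'-branch (shj, shnmxds, shpmc, shpudu): 14 nodes
Sum: 35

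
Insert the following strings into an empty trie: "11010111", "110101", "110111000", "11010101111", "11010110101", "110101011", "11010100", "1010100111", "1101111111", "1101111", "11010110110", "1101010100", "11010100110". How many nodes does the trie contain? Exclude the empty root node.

43

For each word, the new-node count is its length minus the longest prefix already in the trie:
  "11010111" → 8 new (1, 1, 0, 1, 0, 1, 1, 1)
  "110101" → prefix "110101" already present; 0 new (none)
  "110111000" → prefix "1101" already present; 5 new (1, 1, 0, 0, 0)
  "11010101111" → prefix "110101" already present; 5 new (0, 1, 1, 1, 1)
  "11010110101" → prefix "1101011" already present; 4 new (0, 1, 0, 1)
  "110101011" → prefix "110101011" already present; 0 new (none)
  "11010100" → prefix "1101010" already present; 1 new (0)
  "1010100111" → prefix "1" already present; 9 new (0, 1, 0, 1, 0, 0, 1, 1, 1)
  "1101111111" → prefix "110111" already present; 4 new (1, 1, 1, 1)
  "1101111" → prefix "1101111" already present; 0 new (none)
  "11010110110" → prefix "110101101" already present; 2 new (1, 0)
  "1101010100" → prefix "11010101" already present; 2 new (0, 0)
  "11010100110" → prefix "11010100" already present; 3 new (1, 1, 0)
Total nodes = 8 + 0 + 5 + 5 + 4 + 0 + 1 + 9 + 4 + 0 + 2 + 2 + 3 = 43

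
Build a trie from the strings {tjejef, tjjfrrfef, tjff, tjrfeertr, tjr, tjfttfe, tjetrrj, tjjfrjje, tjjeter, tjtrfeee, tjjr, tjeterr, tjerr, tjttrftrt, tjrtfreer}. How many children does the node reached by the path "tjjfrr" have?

The children of the "tjjfrr" node are the distinct next characters among strings starting with "tjjfrr".
Characters that immediately follow "tjjfrr" among the stored strings: {f}.
That node has 1 child edge.

1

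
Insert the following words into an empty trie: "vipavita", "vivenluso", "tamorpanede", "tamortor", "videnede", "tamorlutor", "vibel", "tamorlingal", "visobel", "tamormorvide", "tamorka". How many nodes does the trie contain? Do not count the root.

62

Count nodes per top-level branch (shared prefixes stored once):
  't'-branch (tamorka, tamorlingal, tamorlutor, tamormorvide, tamorpanede, tamortor): 33 nodes
  'v'-branch (vibel, videnede, vipavita, visobel, vivenluso): 29 nodes
Sum: 62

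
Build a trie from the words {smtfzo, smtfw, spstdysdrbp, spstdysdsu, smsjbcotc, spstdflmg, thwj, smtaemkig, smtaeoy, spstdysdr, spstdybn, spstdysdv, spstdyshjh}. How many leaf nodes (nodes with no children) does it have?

12

A leaf is a node with no children — equivalently, the end of a word that is not a proper prefix of any other stored word.
Those words: "smsjbcotc", "smtaemkig", "smtaeoy", "smtfw", "smtfzo", "spstdflmg", "spstdybn", "spstdysdrbp", "spstdysdsu", "spstdysdv", "spstdyshjh", "thwj"
Leaf count: 12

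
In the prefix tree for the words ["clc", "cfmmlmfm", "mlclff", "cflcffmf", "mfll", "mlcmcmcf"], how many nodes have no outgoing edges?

6

A leaf is a node with no children — equivalently, the end of a word that is not a proper prefix of any other stored word.
Those words: "cflcffmf", "cfmmlmfm", "clc", "mfll", "mlclff", "mlcmcmcf"
Leaf count: 6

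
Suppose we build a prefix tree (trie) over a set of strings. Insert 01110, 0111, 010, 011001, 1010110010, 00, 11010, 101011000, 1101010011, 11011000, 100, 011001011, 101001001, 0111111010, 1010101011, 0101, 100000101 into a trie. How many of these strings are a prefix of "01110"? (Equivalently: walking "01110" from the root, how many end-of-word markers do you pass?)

2

Traverse "01110" character by character; count nodes along the way that are marked as word ends.
Prefixes of the query that are stored words: "0111", "01110"
Count: 2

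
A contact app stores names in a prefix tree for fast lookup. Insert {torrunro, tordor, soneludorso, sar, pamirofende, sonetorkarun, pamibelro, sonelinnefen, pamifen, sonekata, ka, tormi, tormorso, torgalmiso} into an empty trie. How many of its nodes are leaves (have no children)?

14

Leaves are exactly the stored words that no other stored word extends.
Those words: "ka", "pamibelro", "pamifen", "pamirofende", "sar", "sonekata", "sonelinnefen", "soneludorso", "sonetorkarun", "tordor", "torgalmiso", "tormi", "tormorso", "torrunro"
Leaf count: 14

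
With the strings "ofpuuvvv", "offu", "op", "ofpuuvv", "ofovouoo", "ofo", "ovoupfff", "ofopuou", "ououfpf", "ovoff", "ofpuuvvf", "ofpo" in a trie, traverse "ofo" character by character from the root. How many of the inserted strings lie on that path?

1

Check each prefix of "ofo" against the stored set — each match is an end-marker on the path.
Prefixes of the query that are stored words: "ofo"
Count: 1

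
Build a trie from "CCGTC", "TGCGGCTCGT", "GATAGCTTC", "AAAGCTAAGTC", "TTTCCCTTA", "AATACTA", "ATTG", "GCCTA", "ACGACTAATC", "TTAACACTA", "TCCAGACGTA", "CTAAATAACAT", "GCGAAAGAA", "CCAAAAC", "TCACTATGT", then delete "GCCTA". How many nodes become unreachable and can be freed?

3

Walk "GCCTA" from the leaf back toward the root, removing each node that no remaining word uses.
The suffix "CTA" (3 nodes) is used only by "GCCTA"; the node for "GC" still has the child "G", so pruning stops there.
Nodes removed: 3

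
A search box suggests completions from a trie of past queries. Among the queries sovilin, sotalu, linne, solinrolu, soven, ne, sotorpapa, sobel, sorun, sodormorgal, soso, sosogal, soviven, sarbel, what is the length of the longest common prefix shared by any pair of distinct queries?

4

Look for the deepest trie node that still has at least two words in its subtree.
"soso" and "sosogal" agree on "soso" (4 characters) before diverging; nothing deeper is shared.
Longest shared-prefix length: 4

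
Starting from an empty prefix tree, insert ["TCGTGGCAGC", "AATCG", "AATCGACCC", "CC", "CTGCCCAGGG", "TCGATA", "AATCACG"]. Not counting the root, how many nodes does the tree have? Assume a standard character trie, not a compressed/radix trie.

For each word, the new-node count is its length minus the longest prefix already in the trie:
  "TCGTGGCAGC" → 10 new (T, C, G, T, G, G, C, A, G, C)
  "AATCG" → 5 new (A, A, T, C, G)
  "AATCGACCC" → prefix "AATCG" already present; 4 new (A, C, C, C)
  "CC" → 2 new (C, C)
  "CTGCCCAGGG" → prefix "C" already present; 9 new (T, G, C, C, C, A, G, G, G)
  "TCGATA" → prefix "TCG" already present; 3 new (A, T, A)
  "AATCACG" → prefix "AATC" already present; 3 new (A, C, G)
Total nodes = 10 + 5 + 4 + 2 + 9 + 3 + 3 = 36

36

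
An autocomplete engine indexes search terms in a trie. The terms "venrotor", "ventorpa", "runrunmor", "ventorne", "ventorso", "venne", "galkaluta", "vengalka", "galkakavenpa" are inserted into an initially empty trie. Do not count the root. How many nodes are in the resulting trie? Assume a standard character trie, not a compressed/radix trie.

Insert word by word; a character creates a node only if that edge doesn't already exist:
  "venrotor" → 8 new (v, e, n, r, o, t, o, r)
  "ventorpa" → prefix "ven" already present; 5 new (t, o, r, p, a)
  "runrunmor" → 9 new (r, u, n, r, u, n, m, o, r)
  "ventorne" → prefix "ventor" already present; 2 new (n, e)
  "ventorso" → prefix "ventor" already present; 2 new (s, o)
  "venne" → prefix "ven" already present; 2 new (n, e)
  "galkaluta" → 9 new (g, a, l, k, a, l, u, t, a)
  "vengalka" → prefix "ven" already present; 5 new (g, a, l, k, a)
  "galkakavenpa" → prefix "galka" already present; 7 new (k, a, v, e, n, p, a)
Total nodes = 8 + 5 + 9 + 2 + 2 + 2 + 9 + 5 + 7 = 49

49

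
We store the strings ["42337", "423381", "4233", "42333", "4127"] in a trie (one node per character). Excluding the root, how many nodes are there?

11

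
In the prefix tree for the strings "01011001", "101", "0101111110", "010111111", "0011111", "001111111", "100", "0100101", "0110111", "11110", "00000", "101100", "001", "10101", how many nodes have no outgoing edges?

10

Leaves are exactly the stored words that no other stored word extends.
Those words: "00000", "001111111", "0100101", "01011001", "0101111110", "0110111", "100", "10101", "101100", "11110"
Leaf count: 10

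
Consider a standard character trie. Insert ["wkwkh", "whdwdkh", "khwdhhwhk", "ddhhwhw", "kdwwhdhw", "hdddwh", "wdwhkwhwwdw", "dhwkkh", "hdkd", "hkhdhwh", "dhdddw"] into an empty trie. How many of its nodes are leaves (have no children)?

11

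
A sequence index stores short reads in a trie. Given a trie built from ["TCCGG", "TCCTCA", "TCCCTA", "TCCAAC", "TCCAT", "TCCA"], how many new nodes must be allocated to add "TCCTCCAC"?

"TCCTC" is already a path in the trie; the remaining "CAC" must be added.
New nodes needed: |"TCCTCCAC"| − 5 = 8 − 5 = 3.

3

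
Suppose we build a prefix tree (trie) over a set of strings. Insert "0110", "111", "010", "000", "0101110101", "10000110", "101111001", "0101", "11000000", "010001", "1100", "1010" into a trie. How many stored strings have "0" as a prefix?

6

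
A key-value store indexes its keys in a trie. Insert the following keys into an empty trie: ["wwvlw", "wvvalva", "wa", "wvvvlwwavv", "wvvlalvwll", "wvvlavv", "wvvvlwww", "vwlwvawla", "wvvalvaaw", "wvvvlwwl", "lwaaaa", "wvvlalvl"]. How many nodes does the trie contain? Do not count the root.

Count nodes per top-level branch (shared prefixes stored once):
  'l'-branch (lwaaaa): 6 nodes
  'v'-branch (vwlwvawla): 9 nodes
  'w'-branch (wa, wvvalva, wvvalvaaw, wvvlalvl, wvvlalvwll, wvvlavv, wvvvlwwavv, wvvvlwwl, wvvvlwww, wwvlw): 33 nodes
Sum: 48

48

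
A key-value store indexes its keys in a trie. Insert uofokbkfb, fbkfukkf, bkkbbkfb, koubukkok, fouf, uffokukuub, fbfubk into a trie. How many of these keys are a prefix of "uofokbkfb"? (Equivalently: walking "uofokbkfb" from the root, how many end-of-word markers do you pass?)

1

Traverse "uofokbkfb" character by character; count nodes along the way that are marked as word ends.
Prefixes of the query that are stored words: "uofokbkfb"
Count: 1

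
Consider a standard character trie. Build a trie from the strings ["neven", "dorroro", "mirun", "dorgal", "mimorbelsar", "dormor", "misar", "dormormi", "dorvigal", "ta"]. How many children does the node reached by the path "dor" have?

Follow the path "dor" to its node, then look at its outgoing edges.
Characters that immediately follow "dor" among the stored strings: {g, m, r, v}.
That node has 4 child edges.

4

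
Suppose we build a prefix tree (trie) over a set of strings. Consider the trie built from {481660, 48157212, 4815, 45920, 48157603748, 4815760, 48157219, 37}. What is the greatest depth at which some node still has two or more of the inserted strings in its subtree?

7

Look for the deepest trie node that still has at least two words in its subtree.
"48157212" and "48157219" agree on "4815721" (7 characters) before diverging; nothing deeper is shared.
Longest shared-prefix length: 7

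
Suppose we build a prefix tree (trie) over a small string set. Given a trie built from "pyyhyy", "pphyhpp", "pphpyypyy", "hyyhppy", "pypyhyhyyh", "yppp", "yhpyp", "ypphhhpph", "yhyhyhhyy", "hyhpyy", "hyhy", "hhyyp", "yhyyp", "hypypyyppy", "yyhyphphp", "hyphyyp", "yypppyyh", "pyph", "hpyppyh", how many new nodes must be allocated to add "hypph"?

2

The longest prefix of "hypph" already in the trie is "hyp" (length 3).
Each of the 2 remaining characters creates one node.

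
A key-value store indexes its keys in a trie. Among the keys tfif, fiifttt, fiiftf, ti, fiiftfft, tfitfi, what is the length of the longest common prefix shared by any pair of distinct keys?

6

Look for the deepest trie node that still has at least two words in its subtree.
e.g. "fiiftf" and "fiiftfft" share the prefix "fiiftf" of length 6; no pair shares a longer one.
Longest shared-prefix length: 6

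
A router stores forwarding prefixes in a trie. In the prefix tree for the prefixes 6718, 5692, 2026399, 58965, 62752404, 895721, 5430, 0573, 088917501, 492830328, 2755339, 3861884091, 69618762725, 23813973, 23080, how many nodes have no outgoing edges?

15

Leaves are exactly the stored words that no other stored word extends.
Those words: "0573", "088917501", "2026399", "23080", "23813973", "2755339", "3861884091", "492830328", "5430", "5692", "58965", "62752404", "6718", "69618762725", "895721"
Leaf count: 15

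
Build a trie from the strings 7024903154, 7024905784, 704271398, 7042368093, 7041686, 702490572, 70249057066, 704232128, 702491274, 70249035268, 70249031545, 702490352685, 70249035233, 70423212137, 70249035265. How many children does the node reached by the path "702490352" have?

The children of the "702490352" node are the distinct next characters among strings starting with "702490352".
Characters that immediately follow "702490352" among the stored strings: {3, 6}.
That node has 2 child edges.

2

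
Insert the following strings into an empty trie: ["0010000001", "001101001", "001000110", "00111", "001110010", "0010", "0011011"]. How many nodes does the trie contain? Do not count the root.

25

Trie structure (* marks end of a word):
(root)
└─ 0
   └─ 0
      └─ 1
         ├─ 0 *
         │  └─ 0
         │     └─ 0
         │        ├─ 0
         │        │  └─ 0
         │        │     └─ 0
         │        │        └─ 1 *
         │        └─ 1
         │           └─ 1
         │              └─ 0 *
         └─ 1
            ├─ 0
            │  └─ 1
            │     ├─ 0
            │     │  └─ 0
            │     │     └─ 1 *
            │     └─ 1 *
            └─ 1 *
               └─ 0
                  └─ 0
                     └─ 1
                        └─ 0 *
Counting every labelled node above: 25.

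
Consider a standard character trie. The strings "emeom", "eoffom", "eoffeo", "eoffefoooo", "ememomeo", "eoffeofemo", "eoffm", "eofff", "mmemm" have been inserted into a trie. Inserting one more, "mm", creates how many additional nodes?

0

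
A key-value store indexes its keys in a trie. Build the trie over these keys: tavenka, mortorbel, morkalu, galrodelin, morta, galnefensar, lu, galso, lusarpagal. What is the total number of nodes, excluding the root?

For each word, the new-node count is its length minus the longest prefix already in the trie:
  "tavenka" → 7 new (t, a, v, e, n, k, a)
  "mortorbel" → 9 new (m, o, r, t, o, r, b, e, l)
  "morkalu" → prefix "mor" already present; 4 new (k, a, l, u)
  "galrodelin" → 10 new (g, a, l, r, o, d, e, l, i, n)
  "morta" → prefix "mort" already present; 1 new (a)
  "galnefensar" → prefix "gal" already present; 8 new (n, e, f, e, n, s, a, r)
  "lu" → 2 new (l, u)
  "galso" → prefix "gal" already present; 2 new (s, o)
  "lusarpagal" → prefix "lu" already present; 8 new (s, a, r, p, a, g, a, l)
Total nodes = 7 + 9 + 4 + 10 + 1 + 8 + 2 + 2 + 8 = 51

51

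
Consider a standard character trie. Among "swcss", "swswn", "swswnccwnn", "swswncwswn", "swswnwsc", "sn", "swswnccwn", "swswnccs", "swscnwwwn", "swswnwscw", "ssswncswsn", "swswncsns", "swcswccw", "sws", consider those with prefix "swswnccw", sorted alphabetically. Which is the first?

DFS of the "swswnccw" subtree visits, in order: "swswnccwn", "swswnccwnn"
Position 1: swswnccwn

swswnccwn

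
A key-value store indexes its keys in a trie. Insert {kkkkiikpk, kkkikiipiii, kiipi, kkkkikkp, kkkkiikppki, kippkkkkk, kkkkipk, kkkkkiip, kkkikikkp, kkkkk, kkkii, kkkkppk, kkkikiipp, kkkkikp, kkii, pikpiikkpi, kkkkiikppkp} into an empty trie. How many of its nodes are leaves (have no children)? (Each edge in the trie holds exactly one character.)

16

Leaves are exactly the stored words that no other stored word extends.
Those words: "kiipi", "kippkkkkk", "kkii", "kkkii", "kkkikiipiii", "kkkikiipp", "kkkikikkp", "kkkkiikpk", "kkkkiikppki", "kkkkiikppkp", "kkkkikkp", "kkkkikp", "kkkkipk", "kkkkkiip", "kkkkppk", "pikpiikkpi"
Leaf count: 16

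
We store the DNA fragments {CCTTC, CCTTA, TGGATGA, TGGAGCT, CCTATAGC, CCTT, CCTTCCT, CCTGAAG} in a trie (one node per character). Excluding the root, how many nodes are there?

Trie structure (* marks end of a word):
(root)
├─ C
│  └─ C
│     └─ T
│        ├─ A
│        │  └─ T
│        │     └─ A
│        │        └─ G
│        │           └─ C *
│        ├─ G
│        │  └─ A
│        │     └─ A
│        │        └─ G *
│        └─ T *
│           ├─ A *
│           └─ C *
│              └─ C
│                 └─ T *
└─ T
   └─ G
      └─ G
         └─ A
            ├─ G
            │  └─ C
            │     └─ T *
            └─ T
               └─ G
                  └─ A *
Counting every labelled node above: 27.

27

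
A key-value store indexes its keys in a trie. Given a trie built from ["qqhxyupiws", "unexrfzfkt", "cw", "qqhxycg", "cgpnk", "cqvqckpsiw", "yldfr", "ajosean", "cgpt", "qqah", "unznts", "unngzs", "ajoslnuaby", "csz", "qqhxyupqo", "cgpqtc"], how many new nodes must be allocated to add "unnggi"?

2

Walking "unnggi" from the root, the first 4 characters ("unng") follow existing edges; "g" is the first miss.
Each of the 2 remaining characters creates one node.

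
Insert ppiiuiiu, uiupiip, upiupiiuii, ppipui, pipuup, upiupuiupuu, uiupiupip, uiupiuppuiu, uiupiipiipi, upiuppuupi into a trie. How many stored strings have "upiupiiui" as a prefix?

1

Walk to "upiupiiui"; the words in its subtree are exactly those with that prefix.
Words under "upiupiiui": upiupiiuii
Count: 1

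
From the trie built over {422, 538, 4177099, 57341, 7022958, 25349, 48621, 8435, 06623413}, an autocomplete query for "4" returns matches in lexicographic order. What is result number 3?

48621

Filter for "4…" and sort: "4177099", "422", "48621"
Position 3: 48621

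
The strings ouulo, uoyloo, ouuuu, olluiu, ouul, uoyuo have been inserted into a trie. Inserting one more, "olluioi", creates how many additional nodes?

2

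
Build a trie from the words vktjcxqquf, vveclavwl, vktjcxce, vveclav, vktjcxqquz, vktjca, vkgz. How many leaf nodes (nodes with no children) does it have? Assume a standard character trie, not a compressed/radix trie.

6

A leaf is a node with no children — equivalently, the end of a word that is not a proper prefix of any other stored word.
Those words: "vkgz", "vktjca", "vktjcxce", "vktjcxqquf", "vktjcxqquz", "vveclavwl"
Leaf count: 6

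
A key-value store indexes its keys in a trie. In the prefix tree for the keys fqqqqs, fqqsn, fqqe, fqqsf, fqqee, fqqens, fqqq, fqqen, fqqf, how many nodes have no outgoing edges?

6

Leaves are exactly the stored words that no other stored word extends.
Those words: "fqqee", "fqqens", "fqqf", "fqqqqs", "fqqsf", "fqqsn"
Leaf count: 6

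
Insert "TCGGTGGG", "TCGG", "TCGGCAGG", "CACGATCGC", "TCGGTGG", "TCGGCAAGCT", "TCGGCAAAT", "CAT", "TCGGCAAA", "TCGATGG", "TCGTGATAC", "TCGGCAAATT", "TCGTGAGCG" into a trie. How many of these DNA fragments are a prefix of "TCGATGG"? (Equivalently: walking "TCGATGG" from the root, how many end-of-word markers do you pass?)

Walk "TCGATGG" from the root; an end-of-word marker is hit whenever a stored word is a prefix of "TCGATGG".
Prefixes of the query that are stored words: "TCGATGG"
Count: 1

1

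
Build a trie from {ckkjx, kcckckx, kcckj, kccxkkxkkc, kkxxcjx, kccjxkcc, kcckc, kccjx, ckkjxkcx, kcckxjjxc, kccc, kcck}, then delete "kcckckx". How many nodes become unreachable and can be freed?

2

Walk "kcckckx" from the leaf back toward the root, removing each node that no remaining word uses.
The suffix "kx" (2 nodes) is used only by "kcckckx"; "kcckc" is itself a stored word, so pruning stops there.
Nodes removed: 2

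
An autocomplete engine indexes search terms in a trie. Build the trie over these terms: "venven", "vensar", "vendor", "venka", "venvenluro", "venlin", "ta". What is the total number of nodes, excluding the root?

For each word, the new-node count is its length minus the longest prefix already in the trie:
  "venven" → 6 new (v, e, n, v, e, n)
  "vensar" → prefix "ven" already present; 3 new (s, a, r)
  "vendor" → prefix "ven" already present; 3 new (d, o, r)
  "venka" → prefix "ven" already present; 2 new (k, a)
  "venvenluro" → prefix "venven" already present; 4 new (l, u, r, o)
  "venlin" → prefix "ven" already present; 3 new (l, i, n)
  "ta" → 2 new (t, a)
Total nodes = 6 + 3 + 3 + 2 + 4 + 3 + 2 = 23

23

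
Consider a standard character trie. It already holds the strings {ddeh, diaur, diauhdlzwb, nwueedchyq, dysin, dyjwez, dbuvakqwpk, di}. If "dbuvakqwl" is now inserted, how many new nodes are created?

Walking "dbuvakqwl" from the root, the first 8 characters ("dbuvakqw") follow existing edges; "l" is the first miss.
So 9 − 8 = 1 new nodes.

1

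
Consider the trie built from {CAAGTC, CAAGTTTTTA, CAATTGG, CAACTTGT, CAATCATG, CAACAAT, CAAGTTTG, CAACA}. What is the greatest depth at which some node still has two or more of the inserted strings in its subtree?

7

Look for the deepest trie node that still has at least two words in its subtree.
e.g. "CAAGTTTG" and "CAAGTTTTTA" share the prefix "CAAGTTT" of length 7; no pair shares a longer one.
Longest shared-prefix length: 7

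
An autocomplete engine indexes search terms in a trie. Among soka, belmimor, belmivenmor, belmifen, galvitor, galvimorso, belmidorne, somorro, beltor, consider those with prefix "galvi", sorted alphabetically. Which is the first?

Filter for "galvi…" and sort: "galvimorso", "galvitor"
Position 1: galvimorso

galvimorso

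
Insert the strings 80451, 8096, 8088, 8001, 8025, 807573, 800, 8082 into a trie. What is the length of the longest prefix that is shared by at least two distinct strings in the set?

3

The deepest shared node is where two words last agree before diverging.
"800" and "8001" agree on "800" (3 characters) before diverging; nothing deeper is shared.
Longest shared-prefix length: 3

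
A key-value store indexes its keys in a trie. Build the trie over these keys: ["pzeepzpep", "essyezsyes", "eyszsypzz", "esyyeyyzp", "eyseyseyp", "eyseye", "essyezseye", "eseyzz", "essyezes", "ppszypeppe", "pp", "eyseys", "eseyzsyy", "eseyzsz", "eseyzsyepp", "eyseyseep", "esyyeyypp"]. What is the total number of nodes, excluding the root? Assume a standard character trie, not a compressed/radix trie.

For each word, the new-node count is its length minus the longest prefix already in the trie:
  "pzeepzpep" → 9 new (p, z, e, e, p, z, p, e, p)
  "essyezsyes" → 10 new (e, s, s, y, e, z, s, y, e, s)
  "eyszsypzz" → prefix "e" already present; 8 new (y, s, z, s, y, p, z, z)
  "esyyeyyzp" → prefix "es" already present; 7 new (y, y, e, y, y, z, p)
  "eyseyseyp" → prefix "eys" already present; 6 new (e, y, s, e, y, p)
  "eyseye" → prefix "eysey" already present; 1 new (e)
  "essyezseye" → prefix "essyezs" already present; 3 new (e, y, e)
  "eseyzz" → prefix "es" already present; 4 new (e, y, z, z)
  "essyezes" → prefix "essyez" already present; 2 new (e, s)
  "ppszypeppe" → prefix "p" already present; 9 new (p, s, z, y, p, e, p, p, e)
  "pp" → prefix "pp" already present; 0 new (none)
  "eyseys" → prefix "eyseys" already present; 0 new (none)
  "eseyzsyy" → prefix "eseyz" already present; 3 new (s, y, y)
  "eseyzsz" → prefix "eseyzs" already present; 1 new (z)
  "eseyzsyepp" → prefix "eseyzsy" already present; 3 new (e, p, p)
  "eyseyseep" → prefix "eyseyse" already present; 2 new (e, p)
  "esyyeyypp" → prefix "esyyeyy" already present; 2 new (p, p)
Total nodes = 9 + 10 + 8 + 7 + 6 + 1 + 3 + 4 + 2 + 9 + 0 + 0 + 3 + 1 + 3 + 2 + 2 = 70

70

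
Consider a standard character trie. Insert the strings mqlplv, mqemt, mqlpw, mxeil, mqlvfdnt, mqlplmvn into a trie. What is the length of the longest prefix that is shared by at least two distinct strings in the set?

Look for the deepest trie node that still has at least two words in its subtree.
e.g. "mqlplmvn" and "mqlplv" share the prefix "mqlpl" of length 5; no pair shares a longer one.
Longest shared-prefix length: 5

5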